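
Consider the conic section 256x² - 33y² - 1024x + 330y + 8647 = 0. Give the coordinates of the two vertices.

Group the x- and y-terms: 256(x² - 4x) -33(y² - 10y) = -8647
Completing the square gives 256(x - 2)² -33(y - 5)² = -8647 + 1024 - 825 = -8448.
Divide through by -8448 to get (y - 5)²/256 - (x - 2)²/33 = 1.
Hyperbola, center (2, 5), transverse axis vertical; a² = 256, b² = 33.
a = 16. Vertices at (h, k ± a).

(2, -11) and (2, 21)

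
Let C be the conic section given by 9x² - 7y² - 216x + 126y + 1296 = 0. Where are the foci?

(12, -3) and (12, 21)

9(x² - 24x) -7(y² - 18y) = -1296
Complete the square in x and y: 9(x - 12)² -7(y - 9)² = -1296 + 1296 - 567 = -567
Dividing both sides by -567: (y - 9)²/81 - (x - 12)²/63 = 1
Hyperbola, center (12, 9), transverse axis vertical; a² = 81, b² = 63.
c² = a² + b² = 81 + 63 = 144, so c = 12.
Foci lie on the vertical axis through the center: (h, k ± c).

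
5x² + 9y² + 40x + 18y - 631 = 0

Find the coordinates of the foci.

5(x² + 8x) + 9(y² + 2y) = 631
Completing the square gives 5(x + 4)² + 9(y + 1)² = 631 + 80 + 9 = 720.
Divide by 720: (x + 4)²/144 + (y + 1)²/80 = 1
Ellipse, center (-4, -1), major axis horizontal; a² = 144, b² = 80.
c² = a² - b² = 144 - 80 = 64, so c = 8.
Foci lie on the horizontal axis through the center: (h ± c, k).

(-12, -1) and (4, -1)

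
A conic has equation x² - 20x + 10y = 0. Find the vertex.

(10, 10)

Only x is squared. Complete the square in x: (x - 10)² = -10(y - 10).
Vertex (10, 10); 4p = -10 so p = -5/2. Opens down.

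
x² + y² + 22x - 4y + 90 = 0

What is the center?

Group: (x² + 22x) + (y² - 4y) = -90
Completing the square gives (x + 11)² + (y - 2)² = -90 + 121 + 4 = 35.
So (x + 11)² + (y - 2)² = 35.
Circle centered at (-11, 2) with r² = 35.

(-11, 2)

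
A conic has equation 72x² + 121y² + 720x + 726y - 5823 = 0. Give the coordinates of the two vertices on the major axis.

(-16, -3) and (6, -3)

72(x² + 10x) + 121(y² + 6y) = 5823
72(x + 5)² + 121(y + 3)² = 5823 + 1800 + 1089 = 8712
Divide through by 8712 to get (x + 5)²/121 + (y + 3)²/72 = 1.
Ellipse, center (-5, -3), major axis horizontal; a² = 121, b² = 72.
a = 11. Vertices at (h ± a, k).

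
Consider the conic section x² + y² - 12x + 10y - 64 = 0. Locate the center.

(x² - 12x) + (y² + 10y) = 64
Complete the square in x and y: (x - 6)² + (y + 5)² = 64 + 36 + 25 = 125
So (x - 6)² + (y + 5)² = 125.
Circle centered at (6, -5) with r² = 125.

(6, -5)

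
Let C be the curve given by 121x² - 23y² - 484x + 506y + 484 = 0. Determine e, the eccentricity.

121(x² - 4x) -23(y² - 22y) = -484
121(x - 2)² -23(y - 11)² = -484 + 484 - 2783 = -2783
Divide through by -2783 to get (y - 11)²/121 - (x - 2)²/23 = 1.
Hyperbola, center (2, 11), transverse axis vertical; a² = 121, b² = 23.
c² = a² + b² = 144, so c = 12.
e = c/a = 12/11.

e = 12/11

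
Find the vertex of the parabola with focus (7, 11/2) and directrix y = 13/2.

(7, 6)

The vertex is the midpoint between the focus and the directrix along the axis of symmetry.
Axis is vertical (directrix is horizontal). Vertex y-coordinate = (11/2 + 13/2)/2 = 6; x-coordinate = 7.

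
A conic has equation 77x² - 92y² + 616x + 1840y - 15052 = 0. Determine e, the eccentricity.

Group: 77(x² + 8x) -92(y² - 20y) = 15052
Completing the square gives 77(x + 4)² -92(y - 10)² = 15052 + 1232 - 9200 = 7084.
Divide through by 7084 to get (x + 4)²/92 - (y - 10)²/77 = 1.
Hyperbola, center (-4, 10), transverse axis horizontal; a² = 92, b² = 77.
c² = a² + b² = 169, so c = 13.
e = c/a = 13/2√23 = 13√23/46.

e = 13√23/46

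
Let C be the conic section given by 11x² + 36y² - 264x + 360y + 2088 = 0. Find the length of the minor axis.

2√11

11(x² - 24x) + 36(y² + 10y) = -2088
Complete the square in x and y: 11(x - 12)² + 36(y + 5)² = -2088 + 1584 + 900 = 396
Dividing both sides by 396: (x - 12)²/36 + (y + 5)²/11 = 1
Ellipse, center (12, -5), major axis horizontal; a² = 36, b² = 11.
b² = 11 so b = √11; the minor axis has length 2b = 2√11.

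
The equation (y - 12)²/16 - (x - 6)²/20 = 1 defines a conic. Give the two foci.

(6, 6) and (6, 18)

Center (6, 12). The positive term is the y-term, so the transverse axis is vertical; a² = 16, b² = 20.
c² = a² + b² = 16 + 20 = 36, so c = 6.
Foci lie on the vertical axis through the center: (h, k ± c).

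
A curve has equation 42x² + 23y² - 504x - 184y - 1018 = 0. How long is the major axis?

6√14

Rearranging, 42(x² - 12x) + 23(y² - 8y) = 1018.
Complete the square in x and y: 42(x - 6)² + 23(y - 4)² = 1018 + 1512 + 368 = 2898
Divide by 2898: (x - 6)²/69 + (y - 4)²/126 = 1
Ellipse, center (6, 4), major axis vertical; a² = 126, b² = 69.
a² = 126 so a = 3√14; the major axis has length 2a = 6√14.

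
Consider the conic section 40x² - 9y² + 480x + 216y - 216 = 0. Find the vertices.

(-9, 12) and (-3, 12)

Group the x- and y-terms: 40(x² + 12x) -9(y² - 24y) = 216
Completing the square gives 40(x + 6)² -9(y - 12)² = 216 + 1440 - 1296 = 360.
Divide by 360: (x + 6)²/9 - (y - 12)²/40 = 1
Hyperbola, center (-6, 12), transverse axis horizontal; a² = 9, b² = 40.
a = 3. Vertices at (h ± a, k).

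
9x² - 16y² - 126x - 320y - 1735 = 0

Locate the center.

(7, -10)

Group the x- and y-terms: 9(x² - 14x) -16(y² + 20y) = 1735
Complete the square in x and y: 9(x - 7)² -16(y + 10)² = 1735 + 441 - 1600 = 576
Divide by 576: (x - 7)²/64 - (y + 10)²/36 = 1
Hyperbola with center (7, -10).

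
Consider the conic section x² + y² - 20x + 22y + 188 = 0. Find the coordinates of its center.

(10, -11)

Collect terms: (x² - 20x) + (y² + 22y) = -188
(x - 10)² + (y + 11)² = -188 + 100 + 121 = 33
So (x - 10)² + (y + 11)² = 33.
Circle centered at (10, -11) with r² = 33.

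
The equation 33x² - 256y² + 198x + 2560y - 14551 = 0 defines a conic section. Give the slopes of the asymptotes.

33(x² + 6x) -256(y² - 10y) = 14551
Complete the square in x and y: 33(x + 3)² -256(y - 5)² = 14551 + 297 - 6400 = 8448
Divide by 8448: (x + 3)²/256 - (y - 5)²/33 = 1
Hyperbola, center (-3, 5), transverse axis horizontal; a² = 256, b² = 33.
For a horizontal hyperbola the asymptotes have slope ±b/a.
Here that is ±√33/16.

√33/16 and -√33/16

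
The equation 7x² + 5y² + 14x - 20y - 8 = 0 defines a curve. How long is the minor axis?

2√5

Collect terms: 7(x² + 2x) + 5(y² - 4y) = 8
Complete the square in x and y: 7(x + 1)² + 5(y - 2)² = 8 + 7 + 20 = 35
Dividing both sides by 35: (x + 1)²/5 + (y - 2)²/7 = 1
Ellipse, center (-1, 2), major axis vertical; a² = 7, b² = 5.
b² = 5 so b = √5; the minor axis has length 2b = 2√5.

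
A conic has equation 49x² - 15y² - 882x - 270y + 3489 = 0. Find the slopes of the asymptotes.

7√15/15 and -7√15/15

Group the x- and y-terms: 49(x² - 18x) -15(y² + 18y) = -3489
Completing the square gives 49(x - 9)² -15(y + 9)² = -3489 + 3969 - 1215 = -735.
Divide through by -735 to get (y + 9)²/49 - (x - 9)²/15 = 1.
Hyperbola, center (9, -9), transverse axis vertical; a² = 49, b² = 15.
For a vertical hyperbola the asymptotes have slope ±a/b.
Here that is ±7/√15 = ±7√15/15.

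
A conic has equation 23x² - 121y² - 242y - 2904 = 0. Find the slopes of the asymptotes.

√23/11 and -√23/11

Group: 23x² -121(y² + 2y) = 2904
Complete the square in x and y: 23x² -121(y + 1)² = 2904 + 0 - 121 = 2783
Divide by 2783: x²/121 - (y + 1)²/23 = 1
Hyperbola, center (0, -1), transverse axis horizontal; a² = 121, b² = 23.
For a horizontal hyperbola the asymptotes have slope ±b/a.
Here that is ±√23/11.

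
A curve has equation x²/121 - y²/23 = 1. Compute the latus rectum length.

Center (0, 0). The positive term is the x-term, so the transverse axis is horizontal; a² = 121, b² = 23.
Latus rectum length = 2b²/a = 2·23/11 = 46/11.

46/11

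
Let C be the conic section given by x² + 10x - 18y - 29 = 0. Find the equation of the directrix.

y = -15/2

Only x is squared. Complete the square in x: (x + 5)² = 18(y + 3).
Vertex (-5, -3); 4p = 18 so p = 9/2. Opens up.
Directrix is the horizontal line y = k − p = -3 − (9/2) = -15/2.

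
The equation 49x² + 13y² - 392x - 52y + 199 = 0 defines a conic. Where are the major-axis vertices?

(4, -5) and (4, 9)

Group the x- and y-terms: 49(x² - 8x) + 13(y² - 4y) = -199
Completing the square gives 49(x - 4)² + 13(y - 2)² = -199 + 784 + 52 = 637.
Dividing both sides by 637: (x - 4)²/13 + (y - 2)²/49 = 1
Ellipse, center (4, 2), major axis vertical; a² = 49, b² = 13.
a = 7. Vertices at (h, k ± a).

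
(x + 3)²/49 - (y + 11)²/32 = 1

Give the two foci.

(-12, -11) and (6, -11)

Center (-3, -11). The positive term is the x-term, so the transverse axis is horizontal; a² = 49, b² = 32.
c² = a² + b² = 49 + 32 = 81, so c = 9.
Foci lie on the horizontal axis through the center: (h ± c, k).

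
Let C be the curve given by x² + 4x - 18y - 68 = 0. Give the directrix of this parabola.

Only x is squared. Complete the square in x: (x + 2)² = 18(y + 4).
Vertex (-2, -4); 4p = 18 so p = 9/2. Opens up.
Directrix is the horizontal line y = k − p = -4 − (9/2) = -17/2.

y = -17/2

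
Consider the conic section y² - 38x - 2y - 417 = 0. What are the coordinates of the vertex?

(-11, 1)

Only y is squared. Complete the square in y: (y - 1)² = 38(x + 11).
Vertex (-11, 1); 4p = 38 so p = 19/2. Opens right.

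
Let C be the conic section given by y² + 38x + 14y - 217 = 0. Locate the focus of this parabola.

(-5/2, -7)

Only y is squared. Complete the square in y: (y + 7)² = -38(x - 7).
Vertex (7, -7); 4p = -38 so p = -19/2. Opens left.
Focus is p units from the vertex along the axis: (h + p, k).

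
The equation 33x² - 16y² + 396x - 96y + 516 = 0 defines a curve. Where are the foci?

Collect terms: 33(x² + 12x) -16(y² + 6y) = -516
Complete the square in x and y: 33(x + 6)² -16(y + 3)² = -516 + 1188 - 144 = 528
Dividing both sides by 528: (x + 6)²/16 - (y + 3)²/33 = 1
Hyperbola, center (-6, -3), transverse axis horizontal; a² = 16, b² = 33.
c² = a² + b² = 16 + 33 = 49, so c = 7.
Foci lie on the horizontal axis through the center: (h ± c, k).

(-13, -3) and (1, -3)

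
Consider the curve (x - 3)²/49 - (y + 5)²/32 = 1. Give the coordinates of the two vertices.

(-4, -5) and (10, -5)

Center (3, -5). The positive term is the x-term, so the transverse axis is horizontal; a² = 49, b² = 32.
a = 7. Vertices at (h ± a, k).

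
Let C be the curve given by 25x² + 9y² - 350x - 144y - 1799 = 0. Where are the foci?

(7, -8) and (7, 24)

25(x² - 14x) + 9(y² - 16y) = 1799
Complete the square in x and y: 25(x - 7)² + 9(y - 8)² = 1799 + 1225 + 576 = 3600
Divide through by 3600 to get (x - 7)²/144 + (y - 8)²/400 = 1.
Ellipse, center (7, 8), major axis vertical; a² = 400, b² = 144.
c² = a² - b² = 400 - 144 = 256, so c = 16.
Foci lie on the vertical axis through the center: (h, k ± c).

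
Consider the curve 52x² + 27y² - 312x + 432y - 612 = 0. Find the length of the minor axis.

Rearranging, 52(x² - 6x) + 27(y² + 16y) = 612.
52(x - 3)² + 27(y + 8)² = 612 + 468 + 1728 = 2808
Divide through by 2808 to get (x - 3)²/54 + (y + 8)²/104 = 1.
Ellipse, center (3, -8), major axis vertical; a² = 104, b² = 54.
b² = 54 so b = 3√6; the minor axis has length 2b = 6√6.

6√6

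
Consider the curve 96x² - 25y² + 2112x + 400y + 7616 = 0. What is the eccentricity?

Group the x- and y-terms: 96(x² + 22x) -25(y² - 16y) = -7616
Complete the square: 96(x + 11)² -25(y - 8)² = -7616 + 11616 - 1600 = 2400
Divide through by 2400 to get (x + 11)²/25 - (y - 8)²/96 = 1.
Hyperbola, center (-11, 8), transverse axis horizontal; a² = 25, b² = 96.
c² = a² + b² = 121, so c = 11.
e = c/a = 11/5.

e = 11/5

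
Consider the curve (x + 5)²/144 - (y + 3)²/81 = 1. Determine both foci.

(-20, -3) and (10, -3)

Center (-5, -3). The positive term is the x-term, so the transverse axis is horizontal; a² = 144, b² = 81.
c² = a² + b² = 144 + 81 = 225, so c = 15.
Foci lie on the horizontal axis through the center: (h ± c, k).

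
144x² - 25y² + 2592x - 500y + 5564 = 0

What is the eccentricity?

e = 13/5

Rearranging, 144(x² + 18x) -25(y² + 20y) = -5564.
144(x + 9)² -25(y + 10)² = -5564 + 11664 - 2500 = 3600
Divide through by 3600 to get (x + 9)²/25 - (y + 10)²/144 = 1.
Hyperbola, center (-9, -10), transverse axis horizontal; a² = 25, b² = 144.
c² = a² + b² = 169, so c = 13.
e = c/a = 13/5.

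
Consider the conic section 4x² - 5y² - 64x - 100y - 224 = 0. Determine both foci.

4(x² - 16x) -5(y² + 20y) = 224
Complete the square: 4(x - 8)² -5(y + 10)² = 224 + 256 - 500 = -20
Dividing both sides by -20: (y + 10)²/4 - (x - 8)²/5 = 1
Hyperbola, center (8, -10), transverse axis vertical; a² = 4, b² = 5.
c² = a² + b² = 4 + 5 = 9, so c = 3.
Foci lie on the vertical axis through the center: (h, k ± c).

(8, -13) and (8, -7)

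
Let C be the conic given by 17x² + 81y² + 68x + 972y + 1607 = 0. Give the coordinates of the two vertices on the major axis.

Group the x- and y-terms: 17(x² + 4x) + 81(y² + 12y) = -1607
Complete the square: 17(x + 2)² + 81(y + 6)² = -1607 + 68 + 2916 = 1377
Divide by 1377: (x + 2)²/81 + (y + 6)²/17 = 1
Ellipse, center (-2, -6), major axis horizontal; a² = 81, b² = 17.
a = 9. Vertices at (h ± a, k).

(-11, -6) and (7, -6)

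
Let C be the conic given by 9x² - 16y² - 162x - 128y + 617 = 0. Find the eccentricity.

Rearranging, 9(x² - 18x) -16(y² + 8y) = -617.
Complete the square in x and y: 9(x - 9)² -16(y + 4)² = -617 + 729 - 256 = -144
Divide through by -144 to get (y + 4)²/9 - (x - 9)²/16 = 1.
Hyperbola, center (9, -4), transverse axis vertical; a² = 9, b² = 16.
c² = a² + b² = 25, so c = 5.
e = c/a = 5/3.

e = 5/3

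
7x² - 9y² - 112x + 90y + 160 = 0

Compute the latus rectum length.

14/3

Group the x- and y-terms: 7(x² - 16x) -9(y² - 10y) = -160
7(x - 8)² -9(y - 5)² = -160 + 448 - 225 = 63
Divide by 63: (x - 8)²/9 - (y - 5)²/7 = 1
Hyperbola, center (8, 5), transverse axis horizontal; a² = 9, b² = 7.
Latus rectum length = 2b²/a = 2·7/3 = 14/3.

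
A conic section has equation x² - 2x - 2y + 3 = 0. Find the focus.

Only x is squared. Complete the square in x: (x - 1)² = 2(y - 1).
Vertex (1, 1); 4p = 2 so p = 1/2. Opens up.
Focus is p units from the vertex along the axis: (h, k + p).

(1, 3/2)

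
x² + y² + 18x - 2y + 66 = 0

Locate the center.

(x² + 18x) + (y² - 2y) = -66
Completing the square gives (x + 9)² + (y - 1)² = -66 + 81 + 1 = 16.
So (x + 9)² + (y - 1)² = 16.
Circle centered at (-9, 1) with r² = 16.

(-9, 1)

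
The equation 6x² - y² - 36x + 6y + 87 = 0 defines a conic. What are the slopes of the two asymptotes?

√6 and -√6

Group the x- and y-terms: 6(x² - 6x) -(y² - 6y) = -87
Complete the square: 6(x - 3)² -(y - 3)² = -87 + 54 - 9 = -42
Divide by -42: (y - 3)²/42 - (x - 3)²/7 = 1
Hyperbola, center (3, 3), transverse axis vertical; a² = 42, b² = 7.
For a vertical hyperbola the asymptotes have slope ±a/b.
Here that is ±√42/√7 = ±√6.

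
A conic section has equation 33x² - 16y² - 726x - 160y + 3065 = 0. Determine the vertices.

Group: 33(x² - 22x) -16(y² + 10y) = -3065
33(x - 11)² -16(y + 5)² = -3065 + 3993 - 400 = 528
Divide by 528: (x - 11)²/16 - (y + 5)²/33 = 1
Hyperbola, center (11, -5), transverse axis horizontal; a² = 16, b² = 33.
a = 4. Vertices at (h ± a, k).

(7, -5) and (15, -5)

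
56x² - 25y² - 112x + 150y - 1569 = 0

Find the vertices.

56(x² - 2x) -25(y² - 6y) = 1569
56(x - 1)² -25(y - 3)² = 1569 + 56 - 225 = 1400
Divide by 1400: (x - 1)²/25 - (y - 3)²/56 = 1
Hyperbola, center (1, 3), transverse axis horizontal; a² = 25, b² = 56.
a = 5. Vertices at (h ± a, k).

(-4, 3) and (6, 3)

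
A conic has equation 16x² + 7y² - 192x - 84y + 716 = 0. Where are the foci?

(6, 3) and (6, 9)

16(x² - 12x) + 7(y² - 12y) = -716
Complete the square in x and y: 16(x - 6)² + 7(y - 6)² = -716 + 576 + 252 = 112
Divide through by 112 to get (x - 6)²/7 + (y - 6)²/16 = 1.
Ellipse, center (6, 6), major axis vertical; a² = 16, b² = 7.
c² = a² - b² = 16 - 7 = 9, so c = 3.
Foci lie on the vertical axis through the center: (h, k ± c).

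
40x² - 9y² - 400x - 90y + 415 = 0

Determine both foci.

Group: 40(x² - 10x) -9(y² + 10y) = -415
40(x - 5)² -9(y + 5)² = -415 + 1000 - 225 = 360
Dividing both sides by 360: (x - 5)²/9 - (y + 5)²/40 = 1
Hyperbola, center (5, -5), transverse axis horizontal; a² = 9, b² = 40.
c² = a² + b² = 9 + 40 = 49, so c = 7.
Foci lie on the horizontal axis through the center: (h ± c, k).

(-2, -5) and (12, -5)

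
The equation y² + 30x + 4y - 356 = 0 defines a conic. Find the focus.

Only y is squared. Complete the square in y: (y + 2)² = -30(x - 12).
Vertex (12, -2); 4p = -30 so p = -15/2. Opens left.
Focus is p units from the vertex along the axis: (h + p, k).

(9/2, -2)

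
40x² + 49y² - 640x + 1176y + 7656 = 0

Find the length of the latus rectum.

Collect terms: 40(x² - 16x) + 49(y² + 24y) = -7656
Complete the square in x and y: 40(x - 8)² + 49(y + 12)² = -7656 + 2560 + 7056 = 1960
Divide through by 1960 to get (x - 8)²/49 + (y + 12)²/40 = 1.
Ellipse, center (8, -12), major axis horizontal; a² = 49, b² = 40.
Latus rectum length = 2b²/a = 2·40/7 = 80/7.

80/7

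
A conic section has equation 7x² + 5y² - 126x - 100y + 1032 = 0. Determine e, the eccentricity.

Group the x- and y-terms: 7(x² - 18x) + 5(y² - 20y) = -1032
Complete the square: 7(x - 9)² + 5(y - 10)² = -1032 + 567 + 500 = 35
Divide by 35: (x - 9)²/5 + (y - 10)²/7 = 1
Ellipse, center (9, 10), major axis vertical; a² = 7, b² = 5.
c² = a² - b² = 2, so c = √2.
e = c/a = √2/√7 = √14/7.

e = √14/7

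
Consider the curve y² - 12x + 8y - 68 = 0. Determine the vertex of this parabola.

Only y is squared. Complete the square in y: (y + 4)² = 12(x + 7).
Vertex (-7, -4); 4p = 12 so p = 3. Opens right.

(-7, -4)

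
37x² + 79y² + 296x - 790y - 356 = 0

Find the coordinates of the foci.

(-4 - √42, 5) and (-4 + √42, 5)

Rearranging, 37(x² + 8x) + 79(y² - 10y) = 356.
Complete the square: 37(x + 4)² + 79(y - 5)² = 356 + 592 + 1975 = 2923
Divide through by 2923 to get (x + 4)²/79 + (y - 5)²/37 = 1.
Ellipse, center (-4, 5), major axis horizontal; a² = 79, b² = 37.
c² = a² - b² = 79 - 37 = 42, so c = √42.
Foci lie on the horizontal axis through the center: (h ± c, k).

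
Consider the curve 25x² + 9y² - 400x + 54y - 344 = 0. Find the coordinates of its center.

Collect terms: 25(x² - 16x) + 9(y² + 6y) = 344
25(x - 8)² + 9(y + 3)² = 344 + 1600 + 81 = 2025
Divide through by 2025 to get (x - 8)²/81 + (y + 3)²/225 = 1.
Ellipse with center (8, -3).

(8, -3)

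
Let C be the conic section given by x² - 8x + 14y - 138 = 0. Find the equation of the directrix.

y = 29/2

Only x is squared. Complete the square in x: (x - 4)² = -14(y - 11).
Vertex (4, 11); 4p = -14 so p = -7/2. Opens down.
Directrix is the horizontal line y = k − p = 11 − (-7/2) = 29/2.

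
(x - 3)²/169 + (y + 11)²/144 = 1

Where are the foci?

(-2, -11) and (8, -11)

Center (3, -11). The larger denominator 169 sits under the x-term, so the major axis is horizontal; a² = 169, b² = 144.
c² = a² - b² = 169 - 144 = 25, so c = 5.
Foci lie on the horizontal axis through the center: (h ± c, k).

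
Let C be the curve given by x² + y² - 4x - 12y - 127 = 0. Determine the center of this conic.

Rearranging, (x² - 4x) + (y² - 12y) = 127.
Complete the square: (x - 2)² + (y - 6)² = 127 + 4 + 36 = 167
So (x - 2)² + (y - 6)² = 167.
Circle centered at (2, 6) with r² = 167.

(2, 6)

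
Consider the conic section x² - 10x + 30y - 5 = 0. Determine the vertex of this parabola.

Only x is squared. Complete the square in x: (x - 5)² = -30(y - 1).
Vertex (5, 1); 4p = -30 so p = -15/2. Opens down.

(5, 1)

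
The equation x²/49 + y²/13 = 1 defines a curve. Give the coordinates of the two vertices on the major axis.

Center (0, 0). The larger denominator 49 sits under the x-term, so the major axis is horizontal; a² = 49, b² = 13.
a = 7. Vertices at (h ± a, k).

(-7, 0) and (7, 0)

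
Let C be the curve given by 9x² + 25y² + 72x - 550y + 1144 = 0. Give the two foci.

Group: 9(x² + 8x) + 25(y² - 22y) = -1144
9(x + 4)² + 25(y - 11)² = -1144 + 144 + 3025 = 2025
Dividing both sides by 2025: (x + 4)²/225 + (y - 11)²/81 = 1
Ellipse, center (-4, 11), major axis horizontal; a² = 225, b² = 81.
c² = a² - b² = 225 - 81 = 144, so c = 12.
Foci lie on the horizontal axis through the center: (h ± c, k).

(-16, 11) and (8, 11)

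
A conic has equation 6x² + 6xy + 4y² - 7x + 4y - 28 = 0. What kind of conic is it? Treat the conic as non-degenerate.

A = 6, B = 6, C = 4.
Discriminant B² − 4AC = 6² − 4·6·4 = -60.
B² − 4AC < 0 ⇒ ellipse.

ellipse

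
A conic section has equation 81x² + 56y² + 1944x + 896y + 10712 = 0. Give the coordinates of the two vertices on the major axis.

(-12, -17) and (-12, 1)

Rearranging, 81(x² + 24x) + 56(y² + 16y) = -10712.
Complete the square in x and y: 81(x + 12)² + 56(y + 8)² = -10712 + 11664 + 3584 = 4536
Dividing both sides by 4536: (x + 12)²/56 + (y + 8)²/81 = 1
Ellipse, center (-12, -8), major axis vertical; a² = 81, b² = 56.
a = 9. Vertices at (h, k ± a).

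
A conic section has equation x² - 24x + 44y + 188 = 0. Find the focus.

Only x is squared. Complete the square in x: (x - 12)² = -44(y + 1).
Vertex (12, -1); 4p = -44 so p = -11. Opens down.
Focus is p units from the vertex along the axis: (h, k + p).

(12, -12)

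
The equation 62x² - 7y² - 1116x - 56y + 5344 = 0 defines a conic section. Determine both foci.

Group: 62(x² - 18x) -7(y² + 8y) = -5344
Completing the square gives 62(x - 9)² -7(y + 4)² = -5344 + 5022 - 112 = -434.
Dividing both sides by -434: (y + 4)²/62 - (x - 9)²/7 = 1
Hyperbola, center (9, -4), transverse axis vertical; a² = 62, b² = 7.
c² = a² + b² = 62 + 7 = 69, so c = √69.
Foci lie on the vertical axis through the center: (h, k ± c).

(9, -4 - √69) and (9, -4 + √69)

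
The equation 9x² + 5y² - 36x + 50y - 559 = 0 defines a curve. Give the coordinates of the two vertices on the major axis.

(2, -17) and (2, 7)

Rearranging, 9(x² - 4x) + 5(y² + 10y) = 559.
Complete the square: 9(x - 2)² + 5(y + 5)² = 559 + 36 + 125 = 720
Dividing both sides by 720: (x - 2)²/80 + (y + 5)²/144 = 1
Ellipse, center (2, -5), major axis vertical; a² = 144, b² = 80.
a = 12. Vertices at (h, k ± a).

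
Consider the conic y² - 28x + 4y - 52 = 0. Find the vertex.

(-2, -2)

Only y is squared. Complete the square in y: (y + 2)² = 28(x + 2).
Vertex (-2, -2); 4p = 28 so p = 7. Opens right.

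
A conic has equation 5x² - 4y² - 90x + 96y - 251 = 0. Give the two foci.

(3, 12) and (15, 12)

Rearranging, 5(x² - 18x) -4(y² - 24y) = 251.
Complete the square: 5(x - 9)² -4(y - 12)² = 251 + 405 - 576 = 80
Dividing both sides by 80: (x - 9)²/16 - (y - 12)²/20 = 1
Hyperbola, center (9, 12), transverse axis horizontal; a² = 16, b² = 20.
c² = a² + b² = 16 + 20 = 36, so c = 6.
Foci lie on the horizontal axis through the center: (h ± c, k).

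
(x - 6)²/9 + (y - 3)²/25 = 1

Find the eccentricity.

Center (6, 3). The larger denominator 25 sits under the y-term, so the major axis is vertical; a² = 25, b² = 9.
c² = a² - b² = 16, so c = 4.
e = c/a = 4/5.

e = 4/5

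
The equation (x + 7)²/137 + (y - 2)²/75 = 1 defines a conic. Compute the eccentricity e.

e = √8494/137

Center (-7, 2). The larger denominator 137 sits under the x-term, so the major axis is horizontal; a² = 137, b² = 75.
c² = a² - b² = 62, so c = √62.
e = c/a = √62/√137 = √8494/137.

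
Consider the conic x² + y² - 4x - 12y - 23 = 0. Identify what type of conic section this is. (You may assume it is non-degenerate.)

No xy term. Coefficients of x² and y² are A = 1, C = 1.
A = C (same sign) ⇒ circle.

circle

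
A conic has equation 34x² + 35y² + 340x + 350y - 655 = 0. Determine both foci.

34(x² + 10x) + 35(y² + 10y) = 655
Complete the square in x and y: 34(x + 5)² + 35(y + 5)² = 655 + 850 + 875 = 2380
Divide through by 2380 to get (x + 5)²/70 + (y + 5)²/68 = 1.
Ellipse, center (-5, -5), major axis horizontal; a² = 70, b² = 68.
c² = a² - b² = 70 - 68 = 2, so c = √2.
Foci lie on the horizontal axis through the center: (h ± c, k).

(-5 - √2, -5) and (-5 + √2, -5)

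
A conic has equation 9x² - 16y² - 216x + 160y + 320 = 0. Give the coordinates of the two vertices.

Collect terms: 9(x² - 24x) -16(y² - 10y) = -320
Complete the square in x and y: 9(x - 12)² -16(y - 5)² = -320 + 1296 - 400 = 576
Dividing both sides by 576: (x - 12)²/64 - (y - 5)²/36 = 1
Hyperbola, center (12, 5), transverse axis horizontal; a² = 64, b² = 36.
a = 8. Vertices at (h ± a, k).

(4, 5) and (20, 5)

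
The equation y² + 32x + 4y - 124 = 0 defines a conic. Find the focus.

(-4, -2)

Only y is squared. Complete the square in y: (y + 2)² = -32(x - 4).
Vertex (4, -2); 4p = -32 so p = -8. Opens left.
Focus is p units from the vertex along the axis: (h + p, k).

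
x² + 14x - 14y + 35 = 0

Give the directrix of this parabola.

y = -9/2

Only x is squared. Complete the square in x: (x + 7)² = 14(y + 1).
Vertex (-7, -1); 4p = 14 so p = 7/2. Opens up.
Directrix is the horizontal line y = k − p = -1 − (7/2) = -9/2.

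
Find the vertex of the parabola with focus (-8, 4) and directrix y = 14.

The vertex is the midpoint between the focus and the directrix along the axis of symmetry.
Axis is vertical (directrix is horizontal). Vertex y-coordinate = (4 + 14)/2 = 9; x-coordinate = -8.

(-8, 9)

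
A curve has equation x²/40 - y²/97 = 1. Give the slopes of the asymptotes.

√970/20 and -√970/20

Center (0, 0). The positive term is the x-term, so the transverse axis is horizontal; a² = 40, b² = 97.
For a horizontal hyperbola the asymptotes have slope ±b/a.
Here that is ±√97/2√10 = ±√970/20.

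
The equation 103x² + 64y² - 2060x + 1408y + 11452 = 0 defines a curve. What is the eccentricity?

103(x² - 20x) + 64(y² + 22y) = -11452
103(x - 10)² + 64(y + 11)² = -11452 + 10300 + 7744 = 6592
Dividing both sides by 6592: (x - 10)²/64 + (y + 11)²/103 = 1
Ellipse, center (10, -11), major axis vertical; a² = 103, b² = 64.
c² = a² - b² = 39, so c = √39.
e = c/a = √39/√103 = √4017/103.

e = √4017/103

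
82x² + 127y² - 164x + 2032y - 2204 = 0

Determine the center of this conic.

82(x² - 2x) + 127(y² + 16y) = 2204
82(x - 1)² + 127(y + 8)² = 2204 + 82 + 8128 = 10414
Divide by 10414: (x - 1)²/127 + (y + 8)²/82 = 1
Ellipse with center (1, -8).

(1, -8)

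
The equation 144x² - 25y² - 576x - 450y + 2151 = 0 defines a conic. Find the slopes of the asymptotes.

12/5 and -12/5

Collect terms: 144(x² - 4x) -25(y² + 18y) = -2151
Completing the square gives 144(x - 2)² -25(y + 9)² = -2151 + 576 - 2025 = -3600.
Dividing both sides by -3600: (y + 9)²/144 - (x - 2)²/25 = 1
Hyperbola, center (2, -9), transverse axis vertical; a² = 144, b² = 25.
For a vertical hyperbola the asymptotes have slope ±a/b.
Here that is ±12/5.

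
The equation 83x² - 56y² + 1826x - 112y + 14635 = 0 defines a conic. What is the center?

(-11, -1)

Group the x- and y-terms: 83(x² + 22x) -56(y² + 2y) = -14635
Complete the square in x and y: 83(x + 11)² -56(y + 1)² = -14635 + 10043 - 56 = -4648
Divide by -4648: (y + 1)²/83 - (x + 11)²/56 = 1
Hyperbola with center (-11, -1).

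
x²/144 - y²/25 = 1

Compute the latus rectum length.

Center (0, 0). The positive term is the x-term, so the transverse axis is horizontal; a² = 144, b² = 25.
Latus rectum length = 2b²/a = 2·25/12 = 25/6.

25/6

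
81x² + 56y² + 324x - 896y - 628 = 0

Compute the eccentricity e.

Collect terms: 81(x² + 4x) + 56(y² - 16y) = 628
Complete the square in x and y: 81(x + 2)² + 56(y - 8)² = 628 + 324 + 3584 = 4536
Divide through by 4536 to get (x + 2)²/56 + (y - 8)²/81 = 1.
Ellipse, center (-2, 8), major axis vertical; a² = 81, b² = 56.
c² = a² - b² = 25, so c = 5.
e = c/a = 5/9.

e = 5/9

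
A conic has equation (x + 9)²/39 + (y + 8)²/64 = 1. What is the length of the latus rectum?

39/4

Center (-9, -8). The larger denominator 64 sits under the y-term, so the major axis is vertical; a² = 64, b² = 39.
Latus rectum length = 2b²/a = 2·39/8 = 39/4.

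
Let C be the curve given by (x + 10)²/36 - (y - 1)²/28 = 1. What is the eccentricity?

Center (-10, 1). The positive term is the x-term, so the transverse axis is horizontal; a² = 36, b² = 28.
c² = a² + b² = 64, so c = 8.
e = c/a = 8/6 = 4/3.

e = 4/3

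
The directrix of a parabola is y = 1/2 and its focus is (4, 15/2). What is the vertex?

(4, 4)

The vertex is the midpoint between the focus and the directrix along the axis of symmetry.
Axis is vertical (directrix is horizontal). Vertex y-coordinate = (15/2 + 1/2)/2 = 4; x-coordinate = 4.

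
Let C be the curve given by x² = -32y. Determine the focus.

(0, -8)

Vertex (0, 0); 4p = -32 so p = -8. Opens down.
Focus is p units from the vertex along the axis: (h, k + p).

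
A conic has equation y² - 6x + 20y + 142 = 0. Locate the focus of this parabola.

Only y is squared. Complete the square in y: (y + 10)² = 6(x - 7).
Vertex (7, -10); 4p = 6 so p = 3/2. Opens right.
Focus is p units from the vertex along the axis: (h + p, k).

(17/2, -10)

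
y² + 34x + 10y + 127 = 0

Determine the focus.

Only y is squared. Complete the square in y: (y + 5)² = -34(x + 3).
Vertex (-3, -5); 4p = -34 so p = -17/2. Opens left.
Focus is p units from the vertex along the axis: (h + p, k).

(-23/2, -5)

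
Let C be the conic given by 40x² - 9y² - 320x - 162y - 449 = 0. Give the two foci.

(-3, -9) and (11, -9)

Group: 40(x² - 8x) -9(y² + 18y) = 449
Complete the square: 40(x - 4)² -9(y + 9)² = 449 + 640 - 729 = 360
Divide through by 360 to get (x - 4)²/9 - (y + 9)²/40 = 1.
Hyperbola, center (4, -9), transverse axis horizontal; a² = 9, b² = 40.
c² = a² + b² = 9 + 40 = 49, so c = 7.
Foci lie on the horizontal axis through the center: (h ± c, k).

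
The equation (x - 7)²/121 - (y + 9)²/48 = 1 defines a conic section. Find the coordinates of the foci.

Center (7, -9). The positive term is the x-term, so the transverse axis is horizontal; a² = 121, b² = 48.
c² = a² + b² = 121 + 48 = 169, so c = 13.
Foci lie on the horizontal axis through the center: (h ± c, k).

(-6, -9) and (20, -9)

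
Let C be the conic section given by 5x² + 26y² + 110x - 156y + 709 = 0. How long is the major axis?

2√26

Group the x- and y-terms: 5(x² + 22x) + 26(y² - 6y) = -709
Complete the square: 5(x + 11)² + 26(y - 3)² = -709 + 605 + 234 = 130
Divide by 130: (x + 11)²/26 + (y - 3)²/5 = 1
Ellipse, center (-11, 3), major axis horizontal; a² = 26, b² = 5.
a² = 26 so a = √26; the major axis has length 2a = 2√26.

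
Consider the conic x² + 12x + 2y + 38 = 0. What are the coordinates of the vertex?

Only x is squared. Complete the square in x: (x + 6)² = -2(y + 1).
Vertex (-6, -1); 4p = -2 so p = -1/2. Opens down.

(-6, -1)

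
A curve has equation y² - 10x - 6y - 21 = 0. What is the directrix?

x = -11/2

Only y is squared. Complete the square in y: (y - 3)² = 10(x + 3).
Vertex (-3, 3); 4p = 10 so p = 5/2. Opens right.
Directrix is the vertical line x = h − p = -3 − (5/2) = -11/2.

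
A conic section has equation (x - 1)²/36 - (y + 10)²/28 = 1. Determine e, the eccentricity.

Center (1, -10). The positive term is the x-term, so the transverse axis is horizontal; a² = 36, b² = 28.
c² = a² + b² = 64, so c = 8.
e = c/a = 8/6 = 4/3.

e = 4/3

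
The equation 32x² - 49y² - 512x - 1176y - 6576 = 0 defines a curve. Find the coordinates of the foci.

(-1, -12) and (17, -12)

Rearranging, 32(x² - 16x) -49(y² + 24y) = 6576.
Complete the square in x and y: 32(x - 8)² -49(y + 12)² = 6576 + 2048 - 7056 = 1568
Divide through by 1568 to get (x - 8)²/49 - (y + 12)²/32 = 1.
Hyperbola, center (8, -12), transverse axis horizontal; a² = 49, b² = 32.
c² = a² + b² = 49 + 32 = 81, so c = 9.
Foci lie on the horizontal axis through the center: (h ± c, k).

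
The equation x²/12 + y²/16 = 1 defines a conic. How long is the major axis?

8

Center (0, 0). The larger denominator 16 sits under the y-term, so the major axis is vertical; a² = 16, b² = 12.
a² = 16 so a = 4; the major axis has length 2a = 8.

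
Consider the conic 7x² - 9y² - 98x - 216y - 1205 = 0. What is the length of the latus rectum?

Group the x- and y-terms: 7(x² - 14x) -9(y² + 24y) = 1205
Complete the square: 7(x - 7)² -9(y + 12)² = 1205 + 343 - 1296 = 252
Divide through by 252 to get (x - 7)²/36 - (y + 12)²/28 = 1.
Hyperbola, center (7, -12), transverse axis horizontal; a² = 36, b² = 28.
Latus rectum length = 2b²/a = 2·28/6 = 28/3.

28/3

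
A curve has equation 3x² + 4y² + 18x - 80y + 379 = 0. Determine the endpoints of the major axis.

Rearranging, 3(x² + 6x) + 4(y² - 20y) = -379.
3(x + 3)² + 4(y - 10)² = -379 + 27 + 400 = 48
Dividing both sides by 48: (x + 3)²/16 + (y - 10)²/12 = 1
Ellipse, center (-3, 10), major axis horizontal; a² = 16, b² = 12.
a = 4. Vertices at (h ± a, k).

(-7, 10) and (1, 10)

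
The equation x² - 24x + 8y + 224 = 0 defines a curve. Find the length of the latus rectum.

8

Only x is squared. Complete the square in x: (x - 12)² = -8(y + 10).
Vertex (12, -10); 4p = -8 so p = -2. Opens down.
Latus rectum length = |4p| = 8.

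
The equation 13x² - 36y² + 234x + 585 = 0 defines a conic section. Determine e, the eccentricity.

13(x² + 18x) -36y² = -585
Completing the square gives 13(x + 9)² -36y² = -585 + 1053 + 0 = 468.
Divide through by 468 to get (x + 9)²/36 - y²/13 = 1.
Hyperbola, center (-9, 0), transverse axis horizontal; a² = 36, b² = 13.
c² = a² + b² = 49, so c = 7.
e = c/a = 7/6.

e = 7/6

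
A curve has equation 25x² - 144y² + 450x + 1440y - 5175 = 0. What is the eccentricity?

e = 13/12

Group the x- and y-terms: 25(x² + 18x) -144(y² - 10y) = 5175
Complete the square in x and y: 25(x + 9)² -144(y - 5)² = 5175 + 2025 - 3600 = 3600
Dividing both sides by 3600: (x + 9)²/144 - (y - 5)²/25 = 1
Hyperbola, center (-9, 5), transverse axis horizontal; a² = 144, b² = 25.
c² = a² + b² = 169, so c = 13.
e = c/a = 13/12.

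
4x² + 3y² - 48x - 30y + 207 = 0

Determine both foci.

Group: 4(x² - 12x) + 3(y² - 10y) = -207
4(x - 6)² + 3(y - 5)² = -207 + 144 + 75 = 12
Divide through by 12 to get (x - 6)²/3 + (y - 5)²/4 = 1.
Ellipse, center (6, 5), major axis vertical; a² = 4, b² = 3.
c² = a² - b² = 4 - 3 = 1, so c = 1.
Foci lie on the vertical axis through the center: (h, k ± c).

(6, 4) and (6, 6)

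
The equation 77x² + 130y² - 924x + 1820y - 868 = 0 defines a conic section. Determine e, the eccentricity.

e = √6890/130

Rearranging, 77(x² - 12x) + 130(y² + 14y) = 868.
Complete the square: 77(x - 6)² + 130(y + 7)² = 868 + 2772 + 6370 = 10010
Divide through by 10010 to get (x - 6)²/130 + (y + 7)²/77 = 1.
Ellipse, center (6, -7), major axis horizontal; a² = 130, b² = 77.
c² = a² - b² = 53, so c = √53.
e = c/a = √53/√130 = √6890/130.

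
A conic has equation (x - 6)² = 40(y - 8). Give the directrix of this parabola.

Vertex (6, 8); 4p = 40 so p = 10. Opens up.
Directrix is the horizontal line y = k − p = 8 − (10) = -2.

y = -2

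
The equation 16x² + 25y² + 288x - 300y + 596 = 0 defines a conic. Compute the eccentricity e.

e = 3/5

Group: 16(x² + 18x) + 25(y² - 12y) = -596
Completing the square gives 16(x + 9)² + 25(y - 6)² = -596 + 1296 + 900 = 1600.
Divide through by 1600 to get (x + 9)²/100 + (y - 6)²/64 = 1.
Ellipse, center (-9, 6), major axis horizontal; a² = 100, b² = 64.
c² = a² - b² = 36, so c = 6.
e = c/a = 6/10 = 3/5.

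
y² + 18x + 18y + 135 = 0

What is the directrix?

Only y is squared. Complete the square in y: (y + 9)² = -18(x + 3).
Vertex (-3, -9); 4p = -18 so p = -9/2. Opens left.
Directrix is the vertical line x = h − p = -3 − (-9/2) = 3/2.

x = 3/2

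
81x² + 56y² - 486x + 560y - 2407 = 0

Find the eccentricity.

e = 5/9

81(x² - 6x) + 56(y² + 10y) = 2407
Complete the square in x and y: 81(x - 3)² + 56(y + 5)² = 2407 + 729 + 1400 = 4536
Divide through by 4536 to get (x - 3)²/56 + (y + 5)²/81 = 1.
Ellipse, center (3, -5), major axis vertical; a² = 81, b² = 56.
c² = a² - b² = 25, so c = 5.
e = c/a = 5/9.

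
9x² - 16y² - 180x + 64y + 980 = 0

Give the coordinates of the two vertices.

(10, -1) and (10, 5)

Rearranging, 9(x² - 20x) -16(y² - 4y) = -980.
Complete the square: 9(x - 10)² -16(y - 2)² = -980 + 900 - 64 = -144
Dividing both sides by -144: (y - 2)²/9 - (x - 10)²/16 = 1
Hyperbola, center (10, 2), transverse axis vertical; a² = 9, b² = 16.
a = 3. Vertices at (h, k ± a).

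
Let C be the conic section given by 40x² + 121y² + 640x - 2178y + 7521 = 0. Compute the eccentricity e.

Group: 40(x² + 16x) + 121(y² - 18y) = -7521
Complete the square in x and y: 40(x + 8)² + 121(y - 9)² = -7521 + 2560 + 9801 = 4840
Dividing both sides by 4840: (x + 8)²/121 + (y - 9)²/40 = 1
Ellipse, center (-8, 9), major axis horizontal; a² = 121, b² = 40.
c² = a² - b² = 81, so c = 9.
e = c/a = 9/11.

e = 9/11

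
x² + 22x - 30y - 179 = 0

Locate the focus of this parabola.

(-11, -5/2)

Only x is squared. Complete the square in x: (x + 11)² = 30(y + 10).
Vertex (-11, -10); 4p = 30 so p = 15/2. Opens up.
Focus is p units from the vertex along the axis: (h, k + p).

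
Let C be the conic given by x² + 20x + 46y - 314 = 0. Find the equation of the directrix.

Only x is squared. Complete the square in x: (x + 10)² = -46(y - 9).
Vertex (-10, 9); 4p = -46 so p = -23/2. Opens down.
Directrix is the horizontal line y = k − p = 9 − (-23/2) = 41/2.

y = 41/2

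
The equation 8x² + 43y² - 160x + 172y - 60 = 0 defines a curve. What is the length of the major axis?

Rearranging, 8(x² - 20x) + 43(y² + 4y) = 60.
Complete the square in x and y: 8(x - 10)² + 43(y + 2)² = 60 + 800 + 172 = 1032
Divide through by 1032 to get (x - 10)²/129 + (y + 2)²/24 = 1.
Ellipse, center (10, -2), major axis horizontal; a² = 129, b² = 24.
a² = 129 so a = √129; the major axis has length 2a = 2√129.

2√129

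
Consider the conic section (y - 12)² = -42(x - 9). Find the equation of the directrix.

Vertex (9, 12); 4p = -42 so p = -21/2. Opens left.
Directrix is the vertical line x = h − p = 9 − (-21/2) = 39/2.

x = 39/2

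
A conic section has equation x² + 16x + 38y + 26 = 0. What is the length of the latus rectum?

Only x is squared. Complete the square in x: (x + 8)² = -38(y - 1).
Vertex (-8, 1); 4p = -38 so p = -19/2. Opens down.
Latus rectum length = |4p| = 38.

38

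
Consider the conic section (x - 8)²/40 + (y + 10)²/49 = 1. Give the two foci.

(8, -13) and (8, -7)

Center (8, -10). The larger denominator 49 sits under the y-term, so the major axis is vertical; a² = 49, b² = 40.
c² = a² - b² = 49 - 40 = 9, so c = 3.
Foci lie on the vertical axis through the center: (h, k ± c).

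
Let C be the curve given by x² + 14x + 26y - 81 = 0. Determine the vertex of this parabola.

(-7, 5)

Only x is squared. Complete the square in x: (x + 7)² = -26(y - 5).
Vertex (-7, 5); 4p = -26 so p = -13/2. Opens down.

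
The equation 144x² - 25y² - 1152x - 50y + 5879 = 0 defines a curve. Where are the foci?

Group the x- and y-terms: 144(x² - 8x) -25(y² + 2y) = -5879
Complete the square: 144(x - 4)² -25(y + 1)² = -5879 + 2304 - 25 = -3600
Dividing both sides by -3600: (y + 1)²/144 - (x - 4)²/25 = 1
Hyperbola, center (4, -1), transverse axis vertical; a² = 144, b² = 25.
c² = a² + b² = 144 + 25 = 169, so c = 13.
Foci lie on the vertical axis through the center: (h, k ± c).

(4, -14) and (4, 12)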